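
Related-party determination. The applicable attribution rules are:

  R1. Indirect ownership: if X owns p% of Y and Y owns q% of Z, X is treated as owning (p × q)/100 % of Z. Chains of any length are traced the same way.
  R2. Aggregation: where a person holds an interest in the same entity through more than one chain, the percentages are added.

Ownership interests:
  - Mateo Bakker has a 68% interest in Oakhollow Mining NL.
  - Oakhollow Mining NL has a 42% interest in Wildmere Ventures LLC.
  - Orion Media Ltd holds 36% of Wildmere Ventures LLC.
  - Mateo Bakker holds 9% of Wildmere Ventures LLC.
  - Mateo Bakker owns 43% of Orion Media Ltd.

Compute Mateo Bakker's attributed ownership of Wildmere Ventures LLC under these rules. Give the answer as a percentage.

53.04%

Chain via Orion Media Ltd (R1): 43% × 36% = 15.48% of Wildmere Ventures LLC.
Chain via Oakhollow Mining NL (R1): 68% × 42% = 28.56% of Wildmere Ventures LLC.
Direct interest in Wildmere Ventures LLC: 9%.
Aggregating (R2): 15.48% + 28.56% + 9% = 53.04%.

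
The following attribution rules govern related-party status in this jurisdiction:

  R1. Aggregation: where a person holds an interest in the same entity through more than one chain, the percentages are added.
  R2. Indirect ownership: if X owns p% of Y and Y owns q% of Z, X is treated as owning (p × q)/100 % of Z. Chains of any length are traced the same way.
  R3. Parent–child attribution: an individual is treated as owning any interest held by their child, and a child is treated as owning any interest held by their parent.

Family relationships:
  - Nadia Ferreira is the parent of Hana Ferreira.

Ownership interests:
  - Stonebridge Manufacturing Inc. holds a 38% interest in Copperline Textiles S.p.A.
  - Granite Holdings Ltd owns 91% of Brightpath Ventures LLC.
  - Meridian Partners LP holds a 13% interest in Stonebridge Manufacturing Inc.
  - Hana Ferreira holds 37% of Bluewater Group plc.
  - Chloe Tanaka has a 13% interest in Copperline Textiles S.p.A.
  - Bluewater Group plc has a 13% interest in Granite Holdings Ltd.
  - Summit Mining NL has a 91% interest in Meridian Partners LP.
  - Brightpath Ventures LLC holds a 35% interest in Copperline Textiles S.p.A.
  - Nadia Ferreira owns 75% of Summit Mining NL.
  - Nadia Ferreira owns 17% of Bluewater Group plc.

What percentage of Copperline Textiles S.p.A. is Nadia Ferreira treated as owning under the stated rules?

5.60742%

By parent–child attribution (R3), Nadia Ferreira is treated as also owning Hana Ferreira's interest in Bluewater Group plc, giving 17% + 37% = 54%.
Chain via Bluewater Group plc → Granite Holdings Ltd → Brightpath Ventures LLC (R2): 54% × 13% × 91% × 35% = 2.23587% of Copperline Textiles S.p.A.
Chain via Summit Mining NL → Meridian Partners LP → Stonebridge Manufacturing Inc. (R2): 75% × 91% × 13% × 38% = 3.37155% of Copperline Textiles S.p.A.
Aggregating (R1): 2.23587% + 3.37155% = 5.60742%.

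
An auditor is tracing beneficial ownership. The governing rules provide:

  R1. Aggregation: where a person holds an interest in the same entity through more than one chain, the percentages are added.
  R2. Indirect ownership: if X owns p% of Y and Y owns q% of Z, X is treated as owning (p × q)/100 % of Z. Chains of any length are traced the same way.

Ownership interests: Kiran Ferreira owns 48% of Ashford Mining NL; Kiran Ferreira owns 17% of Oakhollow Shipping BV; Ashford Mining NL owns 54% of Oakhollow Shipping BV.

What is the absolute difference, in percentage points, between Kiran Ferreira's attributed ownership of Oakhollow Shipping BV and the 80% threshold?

Chain via Ashford Mining NL (R2): 48% × 54% = 25.92% of Oakhollow Shipping BV.
Direct interest in Oakhollow Shipping BV: 17%.
Aggregating (R1): 25.92% + 17% = 42.92%.
42.92% falls short of the 80% threshold by 37.08 percentage points.

37.08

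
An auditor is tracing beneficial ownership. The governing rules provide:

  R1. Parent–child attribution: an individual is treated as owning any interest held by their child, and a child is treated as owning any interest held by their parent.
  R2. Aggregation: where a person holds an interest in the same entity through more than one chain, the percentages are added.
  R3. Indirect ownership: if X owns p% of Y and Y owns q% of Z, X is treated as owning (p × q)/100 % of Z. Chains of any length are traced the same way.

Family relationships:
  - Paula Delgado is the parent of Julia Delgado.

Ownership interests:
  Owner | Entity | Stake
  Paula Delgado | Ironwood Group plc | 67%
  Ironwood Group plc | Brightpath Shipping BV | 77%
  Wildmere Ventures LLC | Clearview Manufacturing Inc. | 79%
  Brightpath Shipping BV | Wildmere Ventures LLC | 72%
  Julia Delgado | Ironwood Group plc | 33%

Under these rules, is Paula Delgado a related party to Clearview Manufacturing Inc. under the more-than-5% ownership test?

Yes

By parent–child attribution (R1), Paula Delgado is treated as also owning Julia Delgado's interest in Ironwood Group plc, giving 67% + 33% = 100%.
Chain via Ironwood Group plc → Brightpath Shipping BV → Wildmere Ventures LLC (R3): 100% × 77% × 72% × 79% = 43.7976% of Clearview Manufacturing Inc.
43.7976% exceeds the 5% threshold, so Paula is a related party to Clearview Manufacturing Inc.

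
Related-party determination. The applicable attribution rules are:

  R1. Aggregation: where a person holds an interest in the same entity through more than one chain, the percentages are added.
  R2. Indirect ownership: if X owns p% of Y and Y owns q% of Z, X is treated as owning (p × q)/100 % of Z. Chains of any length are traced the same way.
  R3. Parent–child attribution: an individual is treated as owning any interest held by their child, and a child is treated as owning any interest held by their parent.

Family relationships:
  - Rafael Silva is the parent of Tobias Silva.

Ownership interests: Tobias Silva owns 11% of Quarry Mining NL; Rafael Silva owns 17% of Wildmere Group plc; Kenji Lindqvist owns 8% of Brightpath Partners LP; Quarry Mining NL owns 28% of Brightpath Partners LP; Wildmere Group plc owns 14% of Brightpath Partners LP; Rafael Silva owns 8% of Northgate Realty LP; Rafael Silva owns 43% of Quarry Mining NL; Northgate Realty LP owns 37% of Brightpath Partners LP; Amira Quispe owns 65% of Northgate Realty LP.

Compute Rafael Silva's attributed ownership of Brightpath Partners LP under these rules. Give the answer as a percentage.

20.46%

By parent–child attribution (R3), Rafael Silva is treated as also owning Tobias Silva's interest in Quarry Mining NL, giving 43% + 11% = 54%.
Chain via Northgate Realty LP (R2): 8% × 37% = 2.96% of Brightpath Partners LP.
Chain via Quarry Mining NL (R2): 54% × 28% = 15.12% of Brightpath Partners LP.
Chain via Wildmere Group plc (R2): 17% × 14% = 2.38% of Brightpath Partners LP.
Aggregating (R1): 2.96% + 15.12% + 2.38% = 20.46%.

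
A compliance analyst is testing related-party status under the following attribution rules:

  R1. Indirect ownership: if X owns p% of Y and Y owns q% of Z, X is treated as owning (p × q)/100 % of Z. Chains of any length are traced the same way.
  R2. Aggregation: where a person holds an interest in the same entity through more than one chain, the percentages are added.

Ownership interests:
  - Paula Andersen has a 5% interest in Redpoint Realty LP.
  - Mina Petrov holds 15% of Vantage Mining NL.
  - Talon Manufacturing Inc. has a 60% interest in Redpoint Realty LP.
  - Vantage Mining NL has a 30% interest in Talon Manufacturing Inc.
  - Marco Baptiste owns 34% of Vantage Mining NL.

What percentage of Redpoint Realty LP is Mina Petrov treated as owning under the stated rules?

Chain via Vantage Mining NL → Talon Manufacturing Inc. (R1): 15% × 30% × 60% = 2.7% of Redpoint Realty LP.

2.7%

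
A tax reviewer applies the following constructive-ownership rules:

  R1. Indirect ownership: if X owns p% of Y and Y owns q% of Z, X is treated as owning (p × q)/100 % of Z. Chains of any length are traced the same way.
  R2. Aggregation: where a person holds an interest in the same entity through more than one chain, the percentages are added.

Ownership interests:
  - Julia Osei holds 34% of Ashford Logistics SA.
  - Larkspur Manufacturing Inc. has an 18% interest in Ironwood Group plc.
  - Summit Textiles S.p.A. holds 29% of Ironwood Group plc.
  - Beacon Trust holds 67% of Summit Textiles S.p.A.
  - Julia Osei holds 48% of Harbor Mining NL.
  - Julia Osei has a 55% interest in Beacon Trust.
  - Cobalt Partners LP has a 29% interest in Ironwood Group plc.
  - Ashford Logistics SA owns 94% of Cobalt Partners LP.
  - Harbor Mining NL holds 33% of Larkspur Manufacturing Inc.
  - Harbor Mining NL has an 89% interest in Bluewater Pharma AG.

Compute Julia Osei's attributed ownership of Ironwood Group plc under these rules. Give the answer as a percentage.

Chain via Harbor Mining NL → Larkspur Manufacturing Inc. (R1): 48% × 33% × 18% = 2.8512% of Ironwood Group plc.
Chain via Beacon Trust → Summit Textiles S.p.A. (R1): 55% × 67% × 29% = 10.6865% of Ironwood Group plc.
Chain via Ashford Logistics SA → Cobalt Partners LP (R1): 34% × 94% × 29% = 9.2684% of Ironwood Group plc.
Aggregating (R2): 2.8512% + 10.6865% + 9.2684% = 22.8061%.

22.8061%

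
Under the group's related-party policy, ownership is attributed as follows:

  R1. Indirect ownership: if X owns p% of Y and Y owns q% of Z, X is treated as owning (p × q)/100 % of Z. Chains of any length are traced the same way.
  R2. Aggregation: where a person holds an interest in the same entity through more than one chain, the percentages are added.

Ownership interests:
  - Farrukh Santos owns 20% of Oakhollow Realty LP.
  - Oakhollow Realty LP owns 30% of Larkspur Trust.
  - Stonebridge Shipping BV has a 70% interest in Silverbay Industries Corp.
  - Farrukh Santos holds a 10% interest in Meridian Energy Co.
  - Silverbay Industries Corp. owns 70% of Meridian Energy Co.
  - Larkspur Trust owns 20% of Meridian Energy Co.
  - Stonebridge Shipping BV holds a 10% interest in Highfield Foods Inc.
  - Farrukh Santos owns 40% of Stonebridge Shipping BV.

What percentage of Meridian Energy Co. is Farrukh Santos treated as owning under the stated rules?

Chain via Stonebridge Shipping BV → Silverbay Industries Corp. (R1): 40% × 70% × 70% = 19.6% of Meridian Energy Co.
Chain via Oakhollow Realty LP → Larkspur Trust (R1): 20% × 30% × 20% = 1.2% of Meridian Energy Co.
Direct interest in Meridian Energy Co: 10%.
Aggregating (R2): 19.6% + 1.2% + 10% = 30.8%.

30.8%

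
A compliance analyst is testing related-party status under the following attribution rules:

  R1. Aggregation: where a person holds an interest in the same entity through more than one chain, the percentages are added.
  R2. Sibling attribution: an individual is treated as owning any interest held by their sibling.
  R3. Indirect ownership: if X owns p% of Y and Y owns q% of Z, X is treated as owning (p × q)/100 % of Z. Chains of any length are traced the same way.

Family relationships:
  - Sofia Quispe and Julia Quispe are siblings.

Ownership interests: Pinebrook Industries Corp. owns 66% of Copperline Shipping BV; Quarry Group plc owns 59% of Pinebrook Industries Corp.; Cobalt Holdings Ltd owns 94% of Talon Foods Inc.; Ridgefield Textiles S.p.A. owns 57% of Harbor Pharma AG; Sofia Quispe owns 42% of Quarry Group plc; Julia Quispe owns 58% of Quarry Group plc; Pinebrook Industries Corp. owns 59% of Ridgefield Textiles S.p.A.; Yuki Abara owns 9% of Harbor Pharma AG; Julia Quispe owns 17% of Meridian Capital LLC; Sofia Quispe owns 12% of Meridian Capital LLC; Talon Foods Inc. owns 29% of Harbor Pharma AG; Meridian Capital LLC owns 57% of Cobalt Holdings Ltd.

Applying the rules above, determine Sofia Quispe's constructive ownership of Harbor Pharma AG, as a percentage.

24.347778%

By sibling attribution (R2), Sofia Quispe is treated as also owning Julia Quispe's interest in Quarry Group plc, giving 42% + 58% = 100%.
By sibling attribution (R2), Sofia Quispe is treated as also owning Julia Quispe's interest in Meridian Capital LLC, giving 12% + 17% = 29%.
Chain via Quarry Group plc → Pinebrook Industries Corp. → Ridgefield Textiles S.p.A. (R3): 100% × 59% × 59% × 57% = 19.8417% of Harbor Pharma AG.
Chain via Meridian Capital LLC → Cobalt Holdings Ltd → Talon Foods Inc. (R3): 29% × 57% × 94% × 29% = 4.506078% of Harbor Pharma AG.
Aggregating (R1): 19.8417% + 4.506078% = 24.347778%.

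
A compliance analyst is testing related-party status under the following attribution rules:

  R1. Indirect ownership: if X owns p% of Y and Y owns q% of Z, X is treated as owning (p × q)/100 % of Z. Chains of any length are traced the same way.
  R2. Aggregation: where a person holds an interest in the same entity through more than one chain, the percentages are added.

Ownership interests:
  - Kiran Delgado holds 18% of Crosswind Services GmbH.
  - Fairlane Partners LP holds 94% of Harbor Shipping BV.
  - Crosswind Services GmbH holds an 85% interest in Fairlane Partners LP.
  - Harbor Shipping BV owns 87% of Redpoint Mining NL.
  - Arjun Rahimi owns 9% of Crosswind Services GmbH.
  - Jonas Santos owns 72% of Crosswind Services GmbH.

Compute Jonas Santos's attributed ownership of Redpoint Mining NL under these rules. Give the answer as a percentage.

Chain via Crosswind Services GmbH → Fairlane Partners LP → Harbor Shipping BV (R1): 72% × 85% × 94% × 87% = 50.04936% of Redpoint Mining NL.

50.04936%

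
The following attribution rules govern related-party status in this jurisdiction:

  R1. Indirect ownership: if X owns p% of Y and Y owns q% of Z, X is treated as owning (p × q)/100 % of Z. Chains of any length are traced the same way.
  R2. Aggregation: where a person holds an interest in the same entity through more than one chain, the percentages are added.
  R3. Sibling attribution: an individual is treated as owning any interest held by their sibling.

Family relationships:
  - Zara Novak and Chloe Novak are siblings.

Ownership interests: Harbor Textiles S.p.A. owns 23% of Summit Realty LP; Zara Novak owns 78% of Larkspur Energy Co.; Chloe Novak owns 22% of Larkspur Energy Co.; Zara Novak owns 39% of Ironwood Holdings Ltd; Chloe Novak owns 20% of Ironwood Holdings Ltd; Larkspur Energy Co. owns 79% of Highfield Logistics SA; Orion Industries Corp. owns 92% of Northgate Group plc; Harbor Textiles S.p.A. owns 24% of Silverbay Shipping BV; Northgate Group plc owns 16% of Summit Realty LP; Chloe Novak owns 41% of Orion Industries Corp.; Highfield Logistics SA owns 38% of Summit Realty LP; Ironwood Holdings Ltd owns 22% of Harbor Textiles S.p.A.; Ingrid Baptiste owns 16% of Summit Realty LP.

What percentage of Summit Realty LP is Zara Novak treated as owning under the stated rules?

39.0406%

By sibling attribution (R3), Zara Novak is treated as also owning Chloe Novak's interest in Larkspur Energy Co, giving 78% + 22% = 100%.
By sibling attribution (R3), Zara Novak is treated as also owning Chloe Novak's interest in Ironwood Holdings Ltd, giving 39% + 20% = 59%.
By sibling attribution (R3), Zara Novak is treated as owning Chloe Novak's 41% interest in Orion Industries Corp.
Chain via Larkspur Energy Co. → Highfield Logistics SA (R1): 100% × 79% × 38% = 30.02% of Summit Realty LP.
Chain via Ironwood Holdings Ltd → Harbor Textiles S.p.A. (R1): 59% × 22% × 23% = 2.9854% of Summit Realty LP.
Chain via Orion Industries Corp. → Northgate Group plc (R1): 41% × 92% × 16% = 6.0352% of Summit Realty LP.
Aggregating (R2): 30.02% + 2.9854% + 6.0352% = 39.0406%.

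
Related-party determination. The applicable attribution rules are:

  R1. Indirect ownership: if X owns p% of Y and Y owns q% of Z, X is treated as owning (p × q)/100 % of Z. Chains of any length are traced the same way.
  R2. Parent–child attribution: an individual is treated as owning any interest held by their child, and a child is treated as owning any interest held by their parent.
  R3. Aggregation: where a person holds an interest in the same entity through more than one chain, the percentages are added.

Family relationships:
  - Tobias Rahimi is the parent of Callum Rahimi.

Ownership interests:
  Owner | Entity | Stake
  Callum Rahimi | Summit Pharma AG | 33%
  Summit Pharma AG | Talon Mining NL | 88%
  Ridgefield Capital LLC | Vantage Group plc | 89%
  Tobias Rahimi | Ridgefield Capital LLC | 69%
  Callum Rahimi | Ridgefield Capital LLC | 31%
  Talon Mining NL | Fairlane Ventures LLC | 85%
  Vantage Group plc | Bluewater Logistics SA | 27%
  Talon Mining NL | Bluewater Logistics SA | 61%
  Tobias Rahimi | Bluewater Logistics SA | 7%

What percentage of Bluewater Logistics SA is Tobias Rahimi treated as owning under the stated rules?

By parent–child attribution (R2), Tobias Rahimi is treated as also owning Callum Rahimi's interest in Ridgefield Capital LLC, giving 69% + 31% = 100%.
By parent–child attribution (R2), Tobias Rahimi is treated as owning Callum Rahimi's 33% interest in Summit Pharma AG.
Chain via Ridgefield Capital LLC → Vantage Group plc (R1): 100% × 89% × 27% = 24.03% of Bluewater Logistics SA.
Direct interest in Bluewater Logistics SA: 7%.
Chain via Summit Pharma AG → Talon Mining NL (R1): 33% × 88% × 61% = 17.7144% of Bluewater Logistics SA.
Aggregating (R3): 24.03% + 7% + 17.7144% = 48.7444%.

48.7444%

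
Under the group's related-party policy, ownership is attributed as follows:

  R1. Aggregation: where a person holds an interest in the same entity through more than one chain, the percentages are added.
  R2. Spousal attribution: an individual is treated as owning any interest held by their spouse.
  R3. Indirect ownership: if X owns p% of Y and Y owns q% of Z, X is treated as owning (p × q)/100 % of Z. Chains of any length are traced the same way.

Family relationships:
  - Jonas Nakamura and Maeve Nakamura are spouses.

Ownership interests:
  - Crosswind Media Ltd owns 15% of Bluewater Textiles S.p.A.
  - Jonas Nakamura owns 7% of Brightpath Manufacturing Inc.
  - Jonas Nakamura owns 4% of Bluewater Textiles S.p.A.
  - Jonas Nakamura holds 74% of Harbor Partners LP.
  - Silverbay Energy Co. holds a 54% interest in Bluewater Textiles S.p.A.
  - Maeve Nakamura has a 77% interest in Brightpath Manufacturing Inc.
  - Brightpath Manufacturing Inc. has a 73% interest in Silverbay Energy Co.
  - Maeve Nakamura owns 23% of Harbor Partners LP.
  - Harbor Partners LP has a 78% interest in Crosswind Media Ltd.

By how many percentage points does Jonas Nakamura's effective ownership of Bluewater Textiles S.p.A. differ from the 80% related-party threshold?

31.5382

By spousal attribution (R2), Jonas Nakamura is treated as also owning Maeve Nakamura's interest in Harbor Partners LP, giving 74% + 23% = 97%.
By spousal attribution (R2), Jonas Nakamura is treated as also owning Maeve Nakamura's interest in Brightpath Manufacturing Inc, giving 7% + 77% = 84%.
Chain via Harbor Partners LP → Crosswind Media Ltd (R3): 97% × 78% × 15% = 11.349% of Bluewater Textiles S.p.A.
Chain via Brightpath Manufacturing Inc. → Silverbay Energy Co. (R3): 84% × 73% × 54% = 33.1128% of Bluewater Textiles S.p.A.
Direct interest in Bluewater Textiles S.p.A: 4%.
Aggregating (R1): 11.349% + 33.1128% + 4% = 48.4618%.
48.4618% falls short of the 80% threshold by 31.5382 percentage points.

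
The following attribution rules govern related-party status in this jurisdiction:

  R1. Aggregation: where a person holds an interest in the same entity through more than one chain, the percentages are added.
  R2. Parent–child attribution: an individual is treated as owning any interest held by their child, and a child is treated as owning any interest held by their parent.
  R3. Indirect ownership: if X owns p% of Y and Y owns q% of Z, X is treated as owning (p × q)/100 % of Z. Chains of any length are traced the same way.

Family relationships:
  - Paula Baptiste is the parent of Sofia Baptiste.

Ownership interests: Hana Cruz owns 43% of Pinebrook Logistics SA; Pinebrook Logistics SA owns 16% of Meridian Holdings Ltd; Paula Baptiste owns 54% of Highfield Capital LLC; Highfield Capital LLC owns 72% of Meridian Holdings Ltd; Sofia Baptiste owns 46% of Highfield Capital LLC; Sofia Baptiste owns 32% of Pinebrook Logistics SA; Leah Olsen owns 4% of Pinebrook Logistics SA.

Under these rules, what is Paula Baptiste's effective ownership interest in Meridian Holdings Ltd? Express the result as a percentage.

77.12%

By parent–child attribution (R2), Paula Baptiste is treated as also owning Sofia Baptiste's interest in Highfield Capital LLC, giving 54% + 46% = 100%.
By parent–child attribution (R2), Paula Baptiste is treated as owning Sofia Baptiste's 32% interest in Pinebrook Logistics SA.
Chain via Highfield Capital LLC (R3): 100% × 72% = 72% of Meridian Holdings Ltd.
Chain via Pinebrook Logistics SA (R3): 32% × 16% = 5.12% of Meridian Holdings Ltd.
Aggregating (R1): 72% + 5.12% = 77.12%.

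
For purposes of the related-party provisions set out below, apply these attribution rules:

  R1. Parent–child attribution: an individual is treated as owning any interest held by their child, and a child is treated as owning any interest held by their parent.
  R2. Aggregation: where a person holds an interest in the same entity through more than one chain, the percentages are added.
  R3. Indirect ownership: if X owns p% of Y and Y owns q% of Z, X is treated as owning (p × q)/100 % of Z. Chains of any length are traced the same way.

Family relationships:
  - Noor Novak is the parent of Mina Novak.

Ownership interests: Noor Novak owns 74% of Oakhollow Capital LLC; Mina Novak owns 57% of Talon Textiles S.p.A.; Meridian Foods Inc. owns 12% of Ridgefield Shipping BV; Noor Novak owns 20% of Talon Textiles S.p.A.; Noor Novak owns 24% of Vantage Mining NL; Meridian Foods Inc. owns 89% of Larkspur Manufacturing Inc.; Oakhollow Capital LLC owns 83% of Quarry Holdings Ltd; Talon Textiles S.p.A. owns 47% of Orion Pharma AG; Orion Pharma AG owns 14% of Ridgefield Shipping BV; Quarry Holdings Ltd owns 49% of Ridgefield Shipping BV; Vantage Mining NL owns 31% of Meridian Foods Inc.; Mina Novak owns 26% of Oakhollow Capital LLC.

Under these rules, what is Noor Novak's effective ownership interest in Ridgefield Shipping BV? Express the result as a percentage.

46.6294%

By parent–child attribution (R1), Noor Novak is treated as also owning Mina Novak's interest in Oakhollow Capital LLC, giving 74% + 26% = 100%.
By parent–child attribution (R1), Noor Novak is treated as also owning Mina Novak's interest in Talon Textiles S.p.A, giving 20% + 57% = 77%.
Chain via Vantage Mining NL → Meridian Foods Inc. (R3): 24% × 31% × 12% = 0.8928% of Ridgefield Shipping BV.
Chain via Oakhollow Capital LLC → Quarry Holdings Ltd (R3): 100% × 83% × 49% = 40.67% of Ridgefield Shipping BV.
Chain via Talon Textiles S.p.A. → Orion Pharma AG (R3): 77% × 47% × 14% = 5.0666% of Ridgefield Shipping BV.
Aggregating (R2): 0.8928% + 40.67% + 5.0666% = 46.6294%.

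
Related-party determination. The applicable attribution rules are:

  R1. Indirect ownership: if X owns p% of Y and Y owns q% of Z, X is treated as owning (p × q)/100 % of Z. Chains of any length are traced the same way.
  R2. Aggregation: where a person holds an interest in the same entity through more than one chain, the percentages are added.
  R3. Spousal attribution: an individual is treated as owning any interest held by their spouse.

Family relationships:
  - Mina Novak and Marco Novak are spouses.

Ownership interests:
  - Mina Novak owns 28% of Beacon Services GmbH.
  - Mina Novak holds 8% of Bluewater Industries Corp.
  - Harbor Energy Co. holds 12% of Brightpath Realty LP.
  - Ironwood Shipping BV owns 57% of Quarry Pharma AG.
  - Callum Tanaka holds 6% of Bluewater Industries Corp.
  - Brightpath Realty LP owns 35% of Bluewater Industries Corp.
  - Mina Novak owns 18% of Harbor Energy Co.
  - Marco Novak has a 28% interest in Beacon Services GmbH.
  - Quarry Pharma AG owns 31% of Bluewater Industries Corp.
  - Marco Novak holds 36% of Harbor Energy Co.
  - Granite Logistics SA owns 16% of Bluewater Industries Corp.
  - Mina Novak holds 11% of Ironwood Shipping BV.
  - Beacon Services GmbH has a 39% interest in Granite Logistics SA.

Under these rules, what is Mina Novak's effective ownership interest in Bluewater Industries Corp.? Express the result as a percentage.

15.7061%

By spousal attribution (R3), Mina Novak is treated as also owning Marco Novak's interest in Harbor Energy Co, giving 18% + 36% = 54%.
By spousal attribution (R3), Mina Novak is treated as also owning Marco Novak's interest in Beacon Services GmbH, giving 28% + 28% = 56%.
Chain via Harbor Energy Co. → Brightpath Realty LP (R1): 54% × 12% × 35% = 2.268% of Bluewater Industries Corp.
Chain via Beacon Services GmbH → Granite Logistics SA (R1): 56% × 39% × 16% = 3.4944% of Bluewater Industries Corp.
Chain via Ironwood Shipping BV → Quarry Pharma AG (R1): 11% × 57% × 31% = 1.9437% of Bluewater Industries Corp.
Direct interest in Bluewater Industries Corp: 8%.
Aggregating (R2): 2.268% + 3.4944% + 1.9437% + 8% = 15.7061%.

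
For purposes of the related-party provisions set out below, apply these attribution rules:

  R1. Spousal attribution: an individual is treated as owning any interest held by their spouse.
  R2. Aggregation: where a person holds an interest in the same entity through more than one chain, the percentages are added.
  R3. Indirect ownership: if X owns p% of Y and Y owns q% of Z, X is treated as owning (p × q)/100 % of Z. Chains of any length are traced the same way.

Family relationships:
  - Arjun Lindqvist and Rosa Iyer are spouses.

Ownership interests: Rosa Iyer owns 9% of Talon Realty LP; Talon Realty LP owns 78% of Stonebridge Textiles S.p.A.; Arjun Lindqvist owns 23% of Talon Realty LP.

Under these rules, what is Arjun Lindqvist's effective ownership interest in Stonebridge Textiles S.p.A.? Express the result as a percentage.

24.96%

By spousal attribution (R1), Arjun Lindqvist is treated as also owning Rosa Iyer's interest in Talon Realty LP, giving 23% + 9% = 32%.
Chain via Talon Realty LP (R3): 32% × 78% = 24.96% of Stonebridge Textiles S.p.A.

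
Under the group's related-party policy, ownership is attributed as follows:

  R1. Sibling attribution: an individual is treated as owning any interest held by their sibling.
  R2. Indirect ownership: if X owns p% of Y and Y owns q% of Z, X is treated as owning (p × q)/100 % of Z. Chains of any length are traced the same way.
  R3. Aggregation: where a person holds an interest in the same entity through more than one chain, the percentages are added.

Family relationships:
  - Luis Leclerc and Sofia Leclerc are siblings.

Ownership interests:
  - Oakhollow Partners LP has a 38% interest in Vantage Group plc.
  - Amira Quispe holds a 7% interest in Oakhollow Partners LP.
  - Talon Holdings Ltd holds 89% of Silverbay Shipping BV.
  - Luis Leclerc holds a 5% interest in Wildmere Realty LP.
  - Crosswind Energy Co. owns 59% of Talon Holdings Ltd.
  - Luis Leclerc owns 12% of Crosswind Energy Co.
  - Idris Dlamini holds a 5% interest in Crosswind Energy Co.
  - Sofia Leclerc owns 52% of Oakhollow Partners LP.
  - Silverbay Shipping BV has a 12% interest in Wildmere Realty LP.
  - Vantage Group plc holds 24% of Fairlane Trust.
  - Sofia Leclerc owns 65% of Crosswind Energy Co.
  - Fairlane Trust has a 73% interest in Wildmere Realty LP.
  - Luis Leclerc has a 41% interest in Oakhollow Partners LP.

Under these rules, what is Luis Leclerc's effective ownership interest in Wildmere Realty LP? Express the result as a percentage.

16.043492%

By sibling attribution (R1), Luis Leclerc is treated as also owning Sofia Leclerc's interest in Oakhollow Partners LP, giving 41% + 52% = 93%.
By sibling attribution (R1), Luis Leclerc is treated as also owning Sofia Leclerc's interest in Crosswind Energy Co, giving 12% + 65% = 77%.
Chain via Oakhollow Partners LP → Vantage Group plc → Fairlane Trust (R2): 93% × 38% × 24% × 73% = 6.191568% of Wildmere Realty LP.
Chain via Crosswind Energy Co. → Talon Holdings Ltd → Silverbay Shipping BV (R2): 77% × 59% × 89% × 12% = 4.851924% of Wildmere Realty LP.
Direct interest in Wildmere Realty LP: 5%.
Aggregating (R3): 6.191568% + 4.851924% + 5% = 16.043492%.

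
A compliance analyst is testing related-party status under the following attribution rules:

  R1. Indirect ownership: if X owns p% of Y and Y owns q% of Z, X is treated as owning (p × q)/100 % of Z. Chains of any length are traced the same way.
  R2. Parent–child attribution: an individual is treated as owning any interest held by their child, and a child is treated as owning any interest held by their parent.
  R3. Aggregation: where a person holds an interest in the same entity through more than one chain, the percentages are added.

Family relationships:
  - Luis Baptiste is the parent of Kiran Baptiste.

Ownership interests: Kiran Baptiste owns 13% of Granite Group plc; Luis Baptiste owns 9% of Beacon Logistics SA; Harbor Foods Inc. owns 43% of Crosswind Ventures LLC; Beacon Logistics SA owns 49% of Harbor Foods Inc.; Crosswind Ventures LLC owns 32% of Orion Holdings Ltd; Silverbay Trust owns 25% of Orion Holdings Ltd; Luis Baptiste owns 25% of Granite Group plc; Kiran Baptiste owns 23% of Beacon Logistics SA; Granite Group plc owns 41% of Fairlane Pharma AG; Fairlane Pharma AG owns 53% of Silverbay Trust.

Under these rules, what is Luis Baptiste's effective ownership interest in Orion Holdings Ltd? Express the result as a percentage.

By parent–child attribution (R2), Luis Baptiste is treated as also owning Kiran Baptiste's interest in Granite Group plc, giving 25% + 13% = 38%.
By parent–child attribution (R2), Luis Baptiste is treated as also owning Kiran Baptiste's interest in Beacon Logistics SA, giving 9% + 23% = 32%.
Chain via Granite Group plc → Fairlane Pharma AG → Silverbay Trust (R1): 38% × 41% × 53% × 25% = 2.06435% of Orion Holdings Ltd.
Chain via Beacon Logistics SA → Harbor Foods Inc. → Crosswind Ventures LLC (R1): 32% × 49% × 43% × 32% = 2.157568% of Orion Holdings Ltd.
Aggregating (R3): 2.06435% + 2.157568% = 4.221918%.

4.221918%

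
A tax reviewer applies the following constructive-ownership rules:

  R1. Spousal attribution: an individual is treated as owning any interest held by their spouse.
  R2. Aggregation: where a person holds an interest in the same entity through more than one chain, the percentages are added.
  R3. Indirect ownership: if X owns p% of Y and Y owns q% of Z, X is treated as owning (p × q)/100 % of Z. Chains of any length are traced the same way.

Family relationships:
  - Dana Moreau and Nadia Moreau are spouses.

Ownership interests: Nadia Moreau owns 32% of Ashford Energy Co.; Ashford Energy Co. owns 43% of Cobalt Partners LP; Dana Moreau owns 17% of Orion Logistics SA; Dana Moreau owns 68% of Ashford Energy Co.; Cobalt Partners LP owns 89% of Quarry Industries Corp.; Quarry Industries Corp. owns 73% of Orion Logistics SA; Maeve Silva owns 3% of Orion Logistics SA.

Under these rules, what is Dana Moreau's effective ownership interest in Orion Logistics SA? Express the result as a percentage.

44.9371%

By spousal attribution (R1), Dana Moreau is treated as also owning Nadia Moreau's interest in Ashford Energy Co, giving 68% + 32% = 100%.
Chain via Ashford Energy Co. → Cobalt Partners LP → Quarry Industries Corp. (R3): 100% × 43% × 89% × 73% = 27.9371% of Orion Logistics SA.
Direct interest in Orion Logistics SA: 17%.
Aggregating (R2): 27.9371% + 17% = 44.9371%.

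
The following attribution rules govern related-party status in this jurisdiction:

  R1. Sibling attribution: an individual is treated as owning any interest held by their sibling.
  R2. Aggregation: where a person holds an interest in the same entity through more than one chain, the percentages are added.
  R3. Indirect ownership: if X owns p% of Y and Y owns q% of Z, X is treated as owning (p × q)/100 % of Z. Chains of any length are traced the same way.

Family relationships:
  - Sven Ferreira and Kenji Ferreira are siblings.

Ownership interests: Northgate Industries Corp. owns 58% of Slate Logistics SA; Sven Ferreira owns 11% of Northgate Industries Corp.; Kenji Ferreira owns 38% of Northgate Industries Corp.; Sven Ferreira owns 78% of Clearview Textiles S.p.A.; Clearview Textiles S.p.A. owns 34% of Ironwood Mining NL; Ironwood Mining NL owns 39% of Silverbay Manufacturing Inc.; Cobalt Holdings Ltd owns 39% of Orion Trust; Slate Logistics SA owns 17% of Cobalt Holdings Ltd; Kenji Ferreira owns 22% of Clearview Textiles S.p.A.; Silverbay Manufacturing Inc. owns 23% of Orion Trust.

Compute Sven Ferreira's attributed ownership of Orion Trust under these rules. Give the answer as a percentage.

By sibling attribution (R1), Sven Ferreira is treated as also owning Kenji Ferreira's interest in Clearview Textiles S.p.A, giving 78% + 22% = 100%.
By sibling attribution (R1), Sven Ferreira is treated as also owning Kenji Ferreira's interest in Northgate Industries Corp, giving 11% + 38% = 49%.
Chain via Clearview Textiles S.p.A. → Ironwood Mining NL → Silverbay Manufacturing Inc. (R3): 100% × 34% × 39% × 23% = 3.0498% of Orion Trust.
Chain via Northgate Industries Corp. → Slate Logistics SA → Cobalt Holdings Ltd (R3): 49% × 58% × 17% × 39% = 1.884246% of Orion Trust.
Aggregating (R2): 3.0498% + 1.884246% = 4.934046%.

4.934046%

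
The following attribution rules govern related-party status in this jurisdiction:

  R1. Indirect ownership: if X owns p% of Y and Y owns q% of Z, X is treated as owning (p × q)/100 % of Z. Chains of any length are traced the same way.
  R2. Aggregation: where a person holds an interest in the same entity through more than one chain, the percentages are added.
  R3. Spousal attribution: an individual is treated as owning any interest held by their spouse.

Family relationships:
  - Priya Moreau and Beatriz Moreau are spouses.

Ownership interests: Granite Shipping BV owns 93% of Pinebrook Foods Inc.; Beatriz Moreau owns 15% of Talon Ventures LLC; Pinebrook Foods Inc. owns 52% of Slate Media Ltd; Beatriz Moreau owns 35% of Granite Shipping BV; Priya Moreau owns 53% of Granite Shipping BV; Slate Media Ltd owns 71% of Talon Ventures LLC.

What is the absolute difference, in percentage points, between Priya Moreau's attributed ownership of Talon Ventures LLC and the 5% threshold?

40.215328

By spousal attribution (R3), Priya Moreau is treated as also owning Beatriz Moreau's interest in Granite Shipping BV, giving 53% + 35% = 88%.
By spousal attribution (R3), Priya Moreau is treated as owning Beatriz Moreau's 15% interest in Talon Ventures LLC.
Chain via Granite Shipping BV → Pinebrook Foods Inc. → Slate Media Ltd (R1): 88% × 93% × 52% × 71% = 30.215328% of Talon Ventures LLC.
Direct interest in Talon Ventures LLC: 15%.
Aggregating (R2): 30.215328% + 15% = 45.215328%.
45.215328% exceeds the 5% threshold by 40.215328 percentage points.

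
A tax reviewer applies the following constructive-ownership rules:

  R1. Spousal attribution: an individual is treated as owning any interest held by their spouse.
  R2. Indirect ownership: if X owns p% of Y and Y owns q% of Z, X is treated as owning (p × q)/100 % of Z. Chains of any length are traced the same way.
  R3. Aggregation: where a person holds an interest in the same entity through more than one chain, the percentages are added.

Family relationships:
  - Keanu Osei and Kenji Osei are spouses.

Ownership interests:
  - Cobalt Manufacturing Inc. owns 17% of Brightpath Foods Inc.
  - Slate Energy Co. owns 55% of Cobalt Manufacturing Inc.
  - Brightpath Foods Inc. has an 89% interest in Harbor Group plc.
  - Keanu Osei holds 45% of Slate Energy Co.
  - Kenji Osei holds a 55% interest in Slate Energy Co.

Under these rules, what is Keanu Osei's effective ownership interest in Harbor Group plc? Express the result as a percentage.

8.3215%

By spousal attribution (R1), Keanu Osei is treated as also owning Kenji Osei's interest in Slate Energy Co, giving 45% + 55% = 100%.
Chain via Slate Energy Co. → Cobalt Manufacturing Inc. → Brightpath Foods Inc. (R2): 100% × 55% × 17% × 89% = 8.3215% of Harbor Group plc.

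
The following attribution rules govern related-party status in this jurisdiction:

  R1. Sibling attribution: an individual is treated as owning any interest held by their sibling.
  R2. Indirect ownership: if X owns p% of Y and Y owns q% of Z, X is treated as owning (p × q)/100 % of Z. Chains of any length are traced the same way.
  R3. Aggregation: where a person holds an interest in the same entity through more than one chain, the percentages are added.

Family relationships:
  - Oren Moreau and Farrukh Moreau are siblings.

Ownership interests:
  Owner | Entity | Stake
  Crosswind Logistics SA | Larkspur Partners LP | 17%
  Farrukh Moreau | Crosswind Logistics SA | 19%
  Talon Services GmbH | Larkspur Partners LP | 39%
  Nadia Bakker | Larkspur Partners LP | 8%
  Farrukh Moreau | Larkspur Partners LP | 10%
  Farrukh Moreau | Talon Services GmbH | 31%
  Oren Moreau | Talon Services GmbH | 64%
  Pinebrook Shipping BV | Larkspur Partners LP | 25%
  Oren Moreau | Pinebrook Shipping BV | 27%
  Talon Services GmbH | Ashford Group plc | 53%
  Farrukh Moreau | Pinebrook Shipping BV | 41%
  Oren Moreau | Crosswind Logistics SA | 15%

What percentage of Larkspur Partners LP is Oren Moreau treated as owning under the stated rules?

By sibling attribution (R1), Oren Moreau is treated as also owning Farrukh Moreau's interest in Crosswind Logistics SA, giving 15% + 19% = 34%.
By sibling attribution (R1), Oren Moreau is treated as also owning Farrukh Moreau's interest in Talon Services GmbH, giving 64% + 31% = 95%.
By sibling attribution (R1), Oren Moreau is treated as also owning Farrukh Moreau's interest in Pinebrook Shipping BV, giving 27% + 41% = 68%.
By sibling attribution (R1), Oren Moreau is treated as owning Farrukh Moreau's 10% interest in Larkspur Partners LP.
Chain via Crosswind Logistics SA (R2): 34% × 17% = 5.78% of Larkspur Partners LP.
Chain via Talon Services GmbH (R2): 95% × 39% = 37.05% of Larkspur Partners LP.
Chain via Pinebrook Shipping BV (R2): 68% × 25% = 17% of Larkspur Partners LP.
Direct interest in Larkspur Partners LP: 10%.
Aggregating (R3): 5.78% + 37.05% + 17% + 10% = 69.83%.

69.83%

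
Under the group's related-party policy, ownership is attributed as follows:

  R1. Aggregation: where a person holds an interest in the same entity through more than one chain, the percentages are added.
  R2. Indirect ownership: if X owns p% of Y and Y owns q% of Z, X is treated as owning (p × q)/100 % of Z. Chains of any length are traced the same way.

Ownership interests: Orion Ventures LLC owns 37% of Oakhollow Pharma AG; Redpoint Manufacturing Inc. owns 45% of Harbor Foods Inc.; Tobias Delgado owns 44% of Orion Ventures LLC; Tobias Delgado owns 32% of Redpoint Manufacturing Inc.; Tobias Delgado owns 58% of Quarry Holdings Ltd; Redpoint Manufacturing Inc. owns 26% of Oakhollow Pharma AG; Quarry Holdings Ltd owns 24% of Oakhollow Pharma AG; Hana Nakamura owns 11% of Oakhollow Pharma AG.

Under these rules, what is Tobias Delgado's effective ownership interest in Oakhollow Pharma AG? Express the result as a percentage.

Chain via Quarry Holdings Ltd (R2): 58% × 24% = 13.92% of Oakhollow Pharma AG.
Chain via Orion Ventures LLC (R2): 44% × 37% = 16.28% of Oakhollow Pharma AG.
Chain via Redpoint Manufacturing Inc. (R2): 32% × 26% = 8.32% of Oakhollow Pharma AG.
Aggregating (R1): 13.92% + 16.28% + 8.32% = 38.52%.

38.52%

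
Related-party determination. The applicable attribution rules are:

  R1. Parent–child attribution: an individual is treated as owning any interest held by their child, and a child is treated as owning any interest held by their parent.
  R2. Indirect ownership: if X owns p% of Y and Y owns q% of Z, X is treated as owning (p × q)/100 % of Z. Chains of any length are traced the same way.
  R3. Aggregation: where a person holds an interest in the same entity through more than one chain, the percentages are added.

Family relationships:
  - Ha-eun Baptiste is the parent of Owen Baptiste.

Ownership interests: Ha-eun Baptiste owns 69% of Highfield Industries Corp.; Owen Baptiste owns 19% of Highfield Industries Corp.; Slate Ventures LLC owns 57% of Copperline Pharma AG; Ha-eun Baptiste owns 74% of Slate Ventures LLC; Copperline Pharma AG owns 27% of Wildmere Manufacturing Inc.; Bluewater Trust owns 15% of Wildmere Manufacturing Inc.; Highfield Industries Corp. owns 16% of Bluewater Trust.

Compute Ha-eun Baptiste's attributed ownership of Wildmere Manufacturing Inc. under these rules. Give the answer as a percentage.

By parent–child attribution (R1), Ha-eun Baptiste is treated as also owning Owen Baptiste's interest in Highfield Industries Corp, giving 69% + 19% = 88%.
Chain via Slate Ventures LLC → Copperline Pharma AG (R2): 74% × 57% × 27% = 11.3886% of Wildmere Manufacturing Inc.
Chain via Highfield Industries Corp. → Bluewater Trust (R2): 88% × 16% × 15% = 2.112% of Wildmere Manufacturing Inc.
Aggregating (R3): 11.3886% + 2.112% = 13.5006%.

13.5006%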